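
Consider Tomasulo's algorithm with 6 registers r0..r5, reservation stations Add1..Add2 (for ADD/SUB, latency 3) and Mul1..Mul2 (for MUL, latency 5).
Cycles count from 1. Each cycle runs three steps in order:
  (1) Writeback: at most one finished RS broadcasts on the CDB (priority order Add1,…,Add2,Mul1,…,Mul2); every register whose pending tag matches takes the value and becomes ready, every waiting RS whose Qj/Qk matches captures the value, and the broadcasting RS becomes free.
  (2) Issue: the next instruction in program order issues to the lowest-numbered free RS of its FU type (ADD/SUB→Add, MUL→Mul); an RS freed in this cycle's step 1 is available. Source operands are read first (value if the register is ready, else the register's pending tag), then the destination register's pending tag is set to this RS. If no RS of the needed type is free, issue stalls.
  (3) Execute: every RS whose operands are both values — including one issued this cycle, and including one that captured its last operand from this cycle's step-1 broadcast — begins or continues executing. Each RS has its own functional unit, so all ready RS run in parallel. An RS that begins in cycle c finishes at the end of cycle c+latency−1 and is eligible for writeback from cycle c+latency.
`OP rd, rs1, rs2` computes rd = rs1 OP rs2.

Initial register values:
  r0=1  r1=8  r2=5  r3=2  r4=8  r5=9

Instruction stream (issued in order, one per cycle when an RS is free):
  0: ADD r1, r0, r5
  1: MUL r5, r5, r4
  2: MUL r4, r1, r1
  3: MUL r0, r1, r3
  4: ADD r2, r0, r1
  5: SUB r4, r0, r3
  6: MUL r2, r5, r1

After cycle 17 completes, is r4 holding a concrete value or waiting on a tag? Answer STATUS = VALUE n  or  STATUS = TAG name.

c1: issue ADD r1<-Add1 | r0:1,r1:Add1,r2:5,r3:2,r4:8,r5:9
c2: issue MUL r5<-Mul1 | r0:1,r1:Add1,r2:5,r3:2,r4:8,r5:Mul1
c3: issue MUL r4<-Mul2 | r0:1,r1:Add1,r2:5,r3:2,r4:Mul2,r5:Mul1
c4: CDB Add1=10; stall | r0:1,r1:10,r2:5,r3:2,r4:Mul2,r5:Mul1
c5: stall | r0:1,r1:10,r2:5,r3:2,r4:Mul2,r5:Mul1
c6: stall | r0:1,r1:10,r2:5,r3:2,r4:Mul2,r5:Mul1
c7: CDB Mul1=72; issue MUL r0<-Mul1 | r0:Mul1,r1:10,r2:5,r3:2,r4:Mul2,r5:72
c8: issue ADD r2<-Add1 | r0:Mul1,r1:10,r2:Add1,r3:2,r4:Mul2,r5:72
c9: CDB Mul2=100; issue SUB r4<-Add2 | r0:Mul1,r1:10,r2:Add1,r3:2,r4:Add2,r5:72
c10: issue MUL r2<-Mul2 | r0:Mul1,r1:10,r2:Mul2,r3:2,r4:Add2,r5:72
c11: - | r0:Mul1,r1:10,r2:Mul2,r3:2,r4:Add2,r5:72
c12: CDB Mul1=20 | r0:20,r1:10,r2:Mul2,r3:2,r4:Add2,r5:72
c13: - | r0:20,r1:10,r2:Mul2,r3:2,r4:Add2,r5:72
c14: - | r0:20,r1:10,r2:Mul2,r3:2,r4:Add2,r5:72
c15: CDB Add1=30 | r0:20,r1:10,r2:Mul2,r3:2,r4:Add2,r5:72
c16: CDB Add2=18 | r0:20,r1:10,r2:Mul2,r3:2,r4:18,r5:72
c17: CDB Mul2=720 | r0:20,r1:10,r2:720,r3:2,r4:18,r5:72

STATUS = VALUE 18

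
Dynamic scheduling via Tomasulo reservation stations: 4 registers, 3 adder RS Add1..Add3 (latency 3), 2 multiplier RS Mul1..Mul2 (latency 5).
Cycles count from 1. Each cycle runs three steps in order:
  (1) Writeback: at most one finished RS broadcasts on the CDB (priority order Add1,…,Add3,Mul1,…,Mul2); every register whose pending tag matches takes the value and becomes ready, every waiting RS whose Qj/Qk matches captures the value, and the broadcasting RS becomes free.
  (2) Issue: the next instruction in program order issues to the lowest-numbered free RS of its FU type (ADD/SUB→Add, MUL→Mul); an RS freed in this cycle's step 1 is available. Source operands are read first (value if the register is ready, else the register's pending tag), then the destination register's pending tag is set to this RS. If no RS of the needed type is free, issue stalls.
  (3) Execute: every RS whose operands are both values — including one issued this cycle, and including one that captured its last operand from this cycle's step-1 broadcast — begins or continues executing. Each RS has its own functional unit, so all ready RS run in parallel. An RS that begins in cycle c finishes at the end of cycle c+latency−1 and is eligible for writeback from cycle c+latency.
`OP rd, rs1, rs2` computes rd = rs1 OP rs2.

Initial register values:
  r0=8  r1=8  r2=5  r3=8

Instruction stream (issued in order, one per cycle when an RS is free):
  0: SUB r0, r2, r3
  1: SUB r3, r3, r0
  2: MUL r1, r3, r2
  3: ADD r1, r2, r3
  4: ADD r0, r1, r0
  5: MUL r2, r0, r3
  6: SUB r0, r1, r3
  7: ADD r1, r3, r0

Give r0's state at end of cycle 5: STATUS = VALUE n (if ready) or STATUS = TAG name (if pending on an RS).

STATUS = TAG Add3

  c1: issue SUB r0<-Add1  regs: r0:Add1,r1:8,r2:5,r3:8
  c2: issue SUB r3<-Add2  regs: r0:Add1,r1:8,r2:5,r3:Add2
  c3: issue MUL r1<-Mul1  regs: r0:Add1,r1:Mul1,r2:5,r3:Add2
  c4: CDB Add1=-3; issue ADD r1<-Add1  regs: r0:-3,r1:Add1,r2:5,r3:Add2
  c5: issue ADD r0<-Add3  regs: r0:Add3,r1:Add1,r2:5,r3:Add2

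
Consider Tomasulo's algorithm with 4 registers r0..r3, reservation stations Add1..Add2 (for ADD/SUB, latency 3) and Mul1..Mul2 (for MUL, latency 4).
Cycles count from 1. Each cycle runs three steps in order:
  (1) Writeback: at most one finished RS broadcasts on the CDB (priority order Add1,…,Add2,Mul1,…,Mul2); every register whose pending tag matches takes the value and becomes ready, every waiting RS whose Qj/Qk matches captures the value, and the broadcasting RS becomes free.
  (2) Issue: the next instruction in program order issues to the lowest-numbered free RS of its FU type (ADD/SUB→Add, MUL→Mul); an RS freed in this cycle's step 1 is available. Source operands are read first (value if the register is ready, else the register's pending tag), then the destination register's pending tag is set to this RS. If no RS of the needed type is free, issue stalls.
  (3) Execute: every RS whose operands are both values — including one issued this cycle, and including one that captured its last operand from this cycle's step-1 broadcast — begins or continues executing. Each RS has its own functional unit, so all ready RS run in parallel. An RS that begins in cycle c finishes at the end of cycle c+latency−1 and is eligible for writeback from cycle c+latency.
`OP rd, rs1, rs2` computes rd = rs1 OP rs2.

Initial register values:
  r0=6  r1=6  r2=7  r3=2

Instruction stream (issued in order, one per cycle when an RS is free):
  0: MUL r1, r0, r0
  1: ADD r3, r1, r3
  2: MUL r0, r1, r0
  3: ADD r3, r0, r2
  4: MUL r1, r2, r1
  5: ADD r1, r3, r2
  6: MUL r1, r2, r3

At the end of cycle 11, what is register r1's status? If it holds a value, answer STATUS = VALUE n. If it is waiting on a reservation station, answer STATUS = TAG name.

cycle 1: issue MUL r1<-Mul1 // r0:6,r1:Mul1,r2:7,r3:2
cycle 2: issue ADD r3<-Add1 // r0:6,r1:Mul1,r2:7,r3:Add1
cycle 3: issue MUL r0<-Mul2 // r0:Mul2,r1:Mul1,r2:7,r3:Add1
cycle 4: issue ADD r3<-Add2 // r0:Mul2,r1:Mul1,r2:7,r3:Add2
cycle 5: CDB Mul1=36; issue MUL r1<-Mul1 // r0:Mul2,r1:Mul1,r2:7,r3:Add2
cycle 6: stall // r0:Mul2,r1:Mul1,r2:7,r3:Add2
cycle 7: stall // r0:Mul2,r1:Mul1,r2:7,r3:Add2
cycle 8: CDB Add1=38; issue ADD r1<-Add1 // r0:Mul2,r1:Add1,r2:7,r3:Add2
cycle 9: CDB Mul1=252; issue MUL r1<-Mul1 // r0:Mul2,r1:Mul1,r2:7,r3:Add2
cycle 10: CDB Mul2=216 // r0:216,r1:Mul1,r2:7,r3:Add2
cycle 11: - // r0:216,r1:Mul1,r2:7,r3:Add2

STATUS = TAG Mul1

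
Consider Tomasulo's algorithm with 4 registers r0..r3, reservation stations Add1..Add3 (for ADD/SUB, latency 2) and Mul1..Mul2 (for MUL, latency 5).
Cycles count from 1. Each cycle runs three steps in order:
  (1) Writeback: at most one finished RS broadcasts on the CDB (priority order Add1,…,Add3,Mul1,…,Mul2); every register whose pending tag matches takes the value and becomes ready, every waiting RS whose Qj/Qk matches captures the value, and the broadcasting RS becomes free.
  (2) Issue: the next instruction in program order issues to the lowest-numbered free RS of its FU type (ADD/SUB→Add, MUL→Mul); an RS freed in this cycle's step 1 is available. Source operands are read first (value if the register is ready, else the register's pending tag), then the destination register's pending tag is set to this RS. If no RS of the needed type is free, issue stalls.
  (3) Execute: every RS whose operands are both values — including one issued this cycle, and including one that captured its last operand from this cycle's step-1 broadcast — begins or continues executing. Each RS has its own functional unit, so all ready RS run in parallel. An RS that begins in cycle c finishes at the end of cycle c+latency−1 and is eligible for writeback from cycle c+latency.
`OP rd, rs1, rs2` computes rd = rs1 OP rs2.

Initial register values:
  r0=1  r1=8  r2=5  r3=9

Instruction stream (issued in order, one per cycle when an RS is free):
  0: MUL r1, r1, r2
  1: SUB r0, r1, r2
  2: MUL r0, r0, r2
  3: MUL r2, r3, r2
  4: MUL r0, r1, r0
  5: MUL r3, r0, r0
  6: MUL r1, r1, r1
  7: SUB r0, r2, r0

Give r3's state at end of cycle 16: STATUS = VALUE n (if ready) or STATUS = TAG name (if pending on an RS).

  c1: issue MUL r1<-Mul1  regs: r0:1,r1:Mul1,r2:5,r3:9
  c2: issue SUB r0<-Add1  regs: r0:Add1,r1:Mul1,r2:5,r3:9
  c3: issue MUL r0<-Mul2  regs: r0:Mul2,r1:Mul1,r2:5,r3:9
  c4: stall  regs: r0:Mul2,r1:Mul1,r2:5,r3:9
  c5: stall  regs: r0:Mul2,r1:Mul1,r2:5,r3:9
  c6: CDB Mul1=40; issue MUL r2<-Mul1  regs: r0:Mul2,r1:40,r2:Mul1,r3:9
  c7: stall  regs: r0:Mul2,r1:40,r2:Mul1,r3:9
  c8: CDB Add1=35; stall  regs: r0:Mul2,r1:40,r2:Mul1,r3:9
  c9: stall  regs: r0:Mul2,r1:40,r2:Mul1,r3:9
  c10: stall  regs: r0:Mul2,r1:40,r2:Mul1,r3:9
  c11: CDB Mul1=45; issue MUL r0<-Mul1  regs: r0:Mul1,r1:40,r2:45,r3:9
  c12: stall  regs: r0:Mul1,r1:40,r2:45,r3:9
  c13: CDB Mul2=175; issue MUL r3<-Mul2  regs: r0:Mul1,r1:40,r2:45,r3:Mul2
  c14: stall  regs: r0:Mul1,r1:40,r2:45,r3:Mul2
  c15: stall  regs: r0:Mul1,r1:40,r2:45,r3:Mul2
  c16: stall  regs: r0:Mul1,r1:40,r2:45,r3:Mul2

STATUS = TAG Mul2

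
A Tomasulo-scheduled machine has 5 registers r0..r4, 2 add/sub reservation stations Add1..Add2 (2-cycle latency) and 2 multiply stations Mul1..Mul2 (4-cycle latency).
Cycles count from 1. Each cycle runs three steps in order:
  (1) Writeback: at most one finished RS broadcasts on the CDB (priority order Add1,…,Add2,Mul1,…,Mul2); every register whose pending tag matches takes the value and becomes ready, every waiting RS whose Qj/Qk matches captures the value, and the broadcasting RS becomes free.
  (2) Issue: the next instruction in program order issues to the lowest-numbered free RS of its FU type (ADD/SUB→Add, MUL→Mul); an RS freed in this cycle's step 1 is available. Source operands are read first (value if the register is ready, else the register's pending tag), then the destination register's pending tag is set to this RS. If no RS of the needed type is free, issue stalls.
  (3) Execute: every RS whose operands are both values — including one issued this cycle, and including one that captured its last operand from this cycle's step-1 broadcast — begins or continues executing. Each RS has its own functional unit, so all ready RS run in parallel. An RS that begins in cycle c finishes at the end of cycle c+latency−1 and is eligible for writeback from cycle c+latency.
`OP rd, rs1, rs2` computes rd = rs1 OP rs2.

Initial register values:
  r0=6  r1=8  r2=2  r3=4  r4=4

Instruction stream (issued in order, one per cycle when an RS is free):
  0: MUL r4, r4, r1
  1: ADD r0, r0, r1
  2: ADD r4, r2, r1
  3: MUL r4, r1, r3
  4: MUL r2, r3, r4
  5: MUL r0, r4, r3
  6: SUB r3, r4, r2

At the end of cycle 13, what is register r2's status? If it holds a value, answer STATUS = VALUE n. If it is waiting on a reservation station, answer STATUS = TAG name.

cycle 1: issue MUL r4<-Mul1 // r0:6,r1:8,r2:2,r3:4,r4:Mul1
cycle 2: issue ADD r0<-Add1 // r0:Add1,r1:8,r2:2,r3:4,r4:Mul1
cycle 3: issue ADD r4<-Add2 // r0:Add1,r1:8,r2:2,r3:4,r4:Add2
cycle 4: CDB Add1=14; issue MUL r4<-Mul2 // r0:14,r1:8,r2:2,r3:4,r4:Mul2
cycle 5: CDB Add2=10; stall // r0:14,r1:8,r2:2,r3:4,r4:Mul2
cycle 6: CDB Mul1=32; issue MUL r2<-Mul1 // r0:14,r1:8,r2:Mul1,r3:4,r4:Mul2
cycle 7: stall // r0:14,r1:8,r2:Mul1,r3:4,r4:Mul2
cycle 8: CDB Mul2=32; issue MUL r0<-Mul2 // r0:Mul2,r1:8,r2:Mul1,r3:4,r4:32
cycle 9: issue SUB r3<-Add1 // r0:Mul2,r1:8,r2:Mul1,r3:Add1,r4:32
cycle 10: - // r0:Mul2,r1:8,r2:Mul1,r3:Add1,r4:32
cycle 11: - // r0:Mul2,r1:8,r2:Mul1,r3:Add1,r4:32
cycle 12: CDB Mul1=128 // r0:Mul2,r1:8,r2:128,r3:Add1,r4:32
cycle 13: CDB Mul2=128 // r0:128,r1:8,r2:128,r3:Add1,r4:32

STATUS = VALUE 128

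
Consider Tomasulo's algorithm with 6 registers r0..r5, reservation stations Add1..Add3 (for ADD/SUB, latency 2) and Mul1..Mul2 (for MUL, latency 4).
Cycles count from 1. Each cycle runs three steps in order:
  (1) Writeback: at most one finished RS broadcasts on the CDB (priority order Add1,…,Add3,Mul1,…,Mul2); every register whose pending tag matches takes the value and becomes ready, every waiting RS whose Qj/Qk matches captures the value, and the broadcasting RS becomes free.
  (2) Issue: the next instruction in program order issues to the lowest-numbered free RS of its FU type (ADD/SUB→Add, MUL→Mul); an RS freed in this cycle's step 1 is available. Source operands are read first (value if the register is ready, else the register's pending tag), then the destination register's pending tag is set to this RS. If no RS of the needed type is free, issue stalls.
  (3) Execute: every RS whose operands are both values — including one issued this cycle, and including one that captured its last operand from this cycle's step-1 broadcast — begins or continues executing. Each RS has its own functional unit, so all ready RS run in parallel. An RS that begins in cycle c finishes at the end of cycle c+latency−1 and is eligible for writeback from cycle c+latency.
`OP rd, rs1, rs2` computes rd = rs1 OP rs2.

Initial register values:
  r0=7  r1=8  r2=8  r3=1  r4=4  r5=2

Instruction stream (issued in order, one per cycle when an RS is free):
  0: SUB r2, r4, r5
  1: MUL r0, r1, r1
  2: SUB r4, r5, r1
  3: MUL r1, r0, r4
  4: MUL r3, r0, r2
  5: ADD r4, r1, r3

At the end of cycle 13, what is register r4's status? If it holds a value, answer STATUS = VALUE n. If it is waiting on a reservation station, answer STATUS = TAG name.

cycle 1: issue SUB r2<-Add1 // r0:7,r1:8,r2:Add1,r3:1,r4:4,r5:2
cycle 2: issue MUL r0<-Mul1 // r0:Mul1,r1:8,r2:Add1,r3:1,r4:4,r5:2
cycle 3: CDB Add1=2; issue SUB r4<-Add1 // r0:Mul1,r1:8,r2:2,r3:1,r4:Add1,r5:2
cycle 4: issue MUL r1<-Mul2 // r0:Mul1,r1:Mul2,r2:2,r3:1,r4:Add1,r5:2
cycle 5: CDB Add1=-6; stall // r0:Mul1,r1:Mul2,r2:2,r3:1,r4:-6,r5:2
cycle 6: CDB Mul1=64; issue MUL r3<-Mul1 // r0:64,r1:Mul2,r2:2,r3:Mul1,r4:-6,r5:2
cycle 7: issue ADD r4<-Add1 // r0:64,r1:Mul2,r2:2,r3:Mul1,r4:Add1,r5:2
cycle 8: - // r0:64,r1:Mul2,r2:2,r3:Mul1,r4:Add1,r5:2
cycle 9: - // r0:64,r1:Mul2,r2:2,r3:Mul1,r4:Add1,r5:2
cycle 10: CDB Mul1=128 // r0:64,r1:Mul2,r2:2,r3:128,r4:Add1,r5:2
cycle 11: CDB Mul2=-384 // r0:64,r1:-384,r2:2,r3:128,r4:Add1,r5:2
cycle 12: - // r0:64,r1:-384,r2:2,r3:128,r4:Add1,r5:2
cycle 13: CDB Add1=-256 // r0:64,r1:-384,r2:2,r3:128,r4:-256,r5:2

STATUS = VALUE -256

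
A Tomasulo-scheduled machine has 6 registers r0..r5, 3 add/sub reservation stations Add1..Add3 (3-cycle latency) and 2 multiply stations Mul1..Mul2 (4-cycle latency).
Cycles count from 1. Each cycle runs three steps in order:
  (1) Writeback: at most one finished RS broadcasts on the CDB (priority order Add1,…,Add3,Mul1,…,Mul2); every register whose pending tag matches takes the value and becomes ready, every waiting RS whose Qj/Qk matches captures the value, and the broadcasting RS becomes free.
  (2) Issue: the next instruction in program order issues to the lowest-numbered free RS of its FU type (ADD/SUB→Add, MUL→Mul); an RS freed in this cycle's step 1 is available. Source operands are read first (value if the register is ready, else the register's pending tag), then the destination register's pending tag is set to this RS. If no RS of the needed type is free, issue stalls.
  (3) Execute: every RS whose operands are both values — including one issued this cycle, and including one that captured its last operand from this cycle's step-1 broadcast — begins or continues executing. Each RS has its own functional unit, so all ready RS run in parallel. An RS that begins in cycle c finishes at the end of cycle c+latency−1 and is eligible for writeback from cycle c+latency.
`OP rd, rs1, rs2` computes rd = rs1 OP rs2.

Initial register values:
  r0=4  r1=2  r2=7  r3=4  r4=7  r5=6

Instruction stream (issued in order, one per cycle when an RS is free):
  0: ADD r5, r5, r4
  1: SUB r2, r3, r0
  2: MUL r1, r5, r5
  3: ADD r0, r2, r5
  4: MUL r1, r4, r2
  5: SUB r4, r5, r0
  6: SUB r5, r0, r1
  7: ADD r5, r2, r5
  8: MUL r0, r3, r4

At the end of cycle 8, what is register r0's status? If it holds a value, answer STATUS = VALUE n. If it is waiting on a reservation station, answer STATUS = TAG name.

cycle 1: issue ADD r5<-Add1 // r0:4,r1:2,r2:7,r3:4,r4:7,r5:Add1
cycle 2: issue SUB r2<-Add2 // r0:4,r1:2,r2:Add2,r3:4,r4:7,r5:Add1
cycle 3: issue MUL r1<-Mul1 // r0:4,r1:Mul1,r2:Add2,r3:4,r4:7,r5:Add1
cycle 4: CDB Add1=13; issue ADD r0<-Add1 // r0:Add1,r1:Mul1,r2:Add2,r3:4,r4:7,r5:13
cycle 5: CDB Add2=0; issue MUL r1<-Mul2 // r0:Add1,r1:Mul2,r2:0,r3:4,r4:7,r5:13
cycle 6: issue SUB r4<-Add2 // r0:Add1,r1:Mul2,r2:0,r3:4,r4:Add2,r5:13
cycle 7: issue SUB r5<-Add3 // r0:Add1,r1:Mul2,r2:0,r3:4,r4:Add2,r5:Add3
cycle 8: CDB Add1=13; issue ADD r5<-Add1 // r0:13,r1:Mul2,r2:0,r3:4,r4:Add2,r5:Add1

STATUS = VALUE 13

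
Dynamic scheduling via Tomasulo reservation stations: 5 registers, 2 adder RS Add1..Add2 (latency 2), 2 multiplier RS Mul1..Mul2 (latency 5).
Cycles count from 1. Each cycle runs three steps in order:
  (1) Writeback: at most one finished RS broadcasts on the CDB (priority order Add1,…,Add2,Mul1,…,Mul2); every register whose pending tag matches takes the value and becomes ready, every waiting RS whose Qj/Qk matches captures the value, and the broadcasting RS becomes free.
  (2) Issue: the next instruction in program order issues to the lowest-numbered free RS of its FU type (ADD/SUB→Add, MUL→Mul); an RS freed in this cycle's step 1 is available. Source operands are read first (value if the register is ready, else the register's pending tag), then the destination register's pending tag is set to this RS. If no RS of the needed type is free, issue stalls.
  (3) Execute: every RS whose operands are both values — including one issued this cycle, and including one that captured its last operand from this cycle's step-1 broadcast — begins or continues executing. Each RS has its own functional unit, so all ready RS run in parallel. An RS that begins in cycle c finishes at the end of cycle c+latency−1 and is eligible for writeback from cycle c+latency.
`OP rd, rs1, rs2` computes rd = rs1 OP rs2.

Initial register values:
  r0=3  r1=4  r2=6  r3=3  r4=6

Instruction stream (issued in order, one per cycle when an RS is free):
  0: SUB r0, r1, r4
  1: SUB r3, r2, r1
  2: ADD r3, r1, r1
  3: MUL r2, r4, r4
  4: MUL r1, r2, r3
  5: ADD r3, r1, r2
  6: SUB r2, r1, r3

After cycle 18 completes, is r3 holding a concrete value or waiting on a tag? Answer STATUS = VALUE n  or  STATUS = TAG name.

STATUS = VALUE 324

  c1: issue SUB r0<-Add1  regs: r0:Add1,r1:4,r2:6,r3:3,r4:6
  c2: issue SUB r3<-Add2  regs: r0:Add1,r1:4,r2:6,r3:Add2,r4:6
  c3: CDB Add1=-2; issue ADD r3<-Add1  regs: r0:-2,r1:4,r2:6,r3:Add1,r4:6
  c4: CDB Add2=2; issue MUL r2<-Mul1  regs: r0:-2,r1:4,r2:Mul1,r3:Add1,r4:6
  c5: CDB Add1=8; issue MUL r1<-Mul2  regs: r0:-2,r1:Mul2,r2:Mul1,r3:8,r4:6
  c6: issue ADD r3<-Add1  regs: r0:-2,r1:Mul2,r2:Mul1,r3:Add1,r4:6
  c7: issue SUB r2<-Add2  regs: r0:-2,r1:Mul2,r2:Add2,r3:Add1,r4:6
  c8: -  regs: r0:-2,r1:Mul2,r2:Add2,r3:Add1,r4:6
  c9: CDB Mul1=36  regs: r0:-2,r1:Mul2,r2:Add2,r3:Add1,r4:6
  c10: -  regs: r0:-2,r1:Mul2,r2:Add2,r3:Add1,r4:6
  c11: -  regs: r0:-2,r1:Mul2,r2:Add2,r3:Add1,r4:6
  c12: -  regs: r0:-2,r1:Mul2,r2:Add2,r3:Add1,r4:6
  c13: -  regs: r0:-2,r1:Mul2,r2:Add2,r3:Add1,r4:6
  c14: CDB Mul2=288  regs: r0:-2,r1:288,r2:Add2,r3:Add1,r4:6
  c15: -  regs: r0:-2,r1:288,r2:Add2,r3:Add1,r4:6
  c16: CDB Add1=324  regs: r0:-2,r1:288,r2:Add2,r3:324,r4:6
  c17: -  regs: r0:-2,r1:288,r2:Add2,r3:324,r4:6
  c18: CDB Add2=-36  regs: r0:-2,r1:288,r2:-36,r3:324,r4:6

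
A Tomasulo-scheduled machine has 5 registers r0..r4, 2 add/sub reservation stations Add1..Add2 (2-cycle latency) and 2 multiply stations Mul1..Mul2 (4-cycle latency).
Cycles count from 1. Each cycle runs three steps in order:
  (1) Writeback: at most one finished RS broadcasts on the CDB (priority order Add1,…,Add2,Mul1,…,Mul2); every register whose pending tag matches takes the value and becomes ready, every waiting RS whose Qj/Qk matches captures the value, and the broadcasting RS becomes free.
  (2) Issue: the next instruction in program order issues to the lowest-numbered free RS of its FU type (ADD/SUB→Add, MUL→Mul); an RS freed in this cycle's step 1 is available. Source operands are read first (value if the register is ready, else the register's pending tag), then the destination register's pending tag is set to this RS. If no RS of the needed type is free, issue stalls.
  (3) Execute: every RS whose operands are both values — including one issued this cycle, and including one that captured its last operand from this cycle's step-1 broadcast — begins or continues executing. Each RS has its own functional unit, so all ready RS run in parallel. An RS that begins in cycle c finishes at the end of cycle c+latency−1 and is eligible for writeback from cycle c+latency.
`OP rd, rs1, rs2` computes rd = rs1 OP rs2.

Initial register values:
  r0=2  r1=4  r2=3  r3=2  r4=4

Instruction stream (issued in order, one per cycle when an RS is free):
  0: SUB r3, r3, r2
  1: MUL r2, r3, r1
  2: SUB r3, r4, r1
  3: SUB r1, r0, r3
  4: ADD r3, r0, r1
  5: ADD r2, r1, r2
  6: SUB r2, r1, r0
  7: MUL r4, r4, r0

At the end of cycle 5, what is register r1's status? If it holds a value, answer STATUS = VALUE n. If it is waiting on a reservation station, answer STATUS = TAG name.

c1: issue SUB r3<-Add1 | r0:2,r1:4,r2:3,r3:Add1,r4:4
c2: issue MUL r2<-Mul1 | r0:2,r1:4,r2:Mul1,r3:Add1,r4:4
c3: CDB Add1=-1; issue SUB r3<-Add1 | r0:2,r1:4,r2:Mul1,r3:Add1,r4:4
c4: issue SUB r1<-Add2 | r0:2,r1:Add2,r2:Mul1,r3:Add1,r4:4
c5: CDB Add1=0; issue ADD r3<-Add1 | r0:2,r1:Add2,r2:Mul1,r3:Add1,r4:4

STATUS = TAG Add2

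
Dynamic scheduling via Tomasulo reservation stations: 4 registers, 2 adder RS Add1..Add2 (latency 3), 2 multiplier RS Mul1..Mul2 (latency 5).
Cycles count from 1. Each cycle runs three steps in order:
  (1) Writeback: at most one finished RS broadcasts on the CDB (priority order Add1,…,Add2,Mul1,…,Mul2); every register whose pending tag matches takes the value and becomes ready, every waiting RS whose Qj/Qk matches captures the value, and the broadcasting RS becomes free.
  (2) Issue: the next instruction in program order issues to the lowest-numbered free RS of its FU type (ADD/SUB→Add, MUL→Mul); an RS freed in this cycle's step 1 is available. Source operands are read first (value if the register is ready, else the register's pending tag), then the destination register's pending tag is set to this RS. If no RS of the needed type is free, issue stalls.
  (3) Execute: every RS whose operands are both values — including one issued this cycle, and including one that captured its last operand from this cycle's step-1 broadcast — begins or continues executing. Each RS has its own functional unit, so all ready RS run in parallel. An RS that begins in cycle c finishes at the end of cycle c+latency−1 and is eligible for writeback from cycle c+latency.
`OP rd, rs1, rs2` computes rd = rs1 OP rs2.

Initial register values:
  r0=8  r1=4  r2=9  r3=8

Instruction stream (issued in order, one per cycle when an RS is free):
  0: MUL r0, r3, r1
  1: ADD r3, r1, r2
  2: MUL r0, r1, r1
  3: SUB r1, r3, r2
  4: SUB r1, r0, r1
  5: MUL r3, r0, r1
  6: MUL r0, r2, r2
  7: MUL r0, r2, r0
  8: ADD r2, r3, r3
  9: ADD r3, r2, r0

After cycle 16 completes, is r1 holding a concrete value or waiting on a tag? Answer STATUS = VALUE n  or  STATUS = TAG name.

STATUS = VALUE 12

cycle 1: issue MUL r0<-Mul1 // r0:Mul1,r1:4,r2:9,r3:8
cycle 2: issue ADD r3<-Add1 // r0:Mul1,r1:4,r2:9,r3:Add1
cycle 3: issue MUL r0<-Mul2 // r0:Mul2,r1:4,r2:9,r3:Add1
cycle 4: issue SUB r1<-Add2 // r0:Mul2,r1:Add2,r2:9,r3:Add1
cycle 5: CDB Add1=13; issue SUB r1<-Add1 // r0:Mul2,r1:Add1,r2:9,r3:13
cycle 6: CDB Mul1=32; issue MUL r3<-Mul1 // r0:Mul2,r1:Add1,r2:9,r3:Mul1
cycle 7: stall // r0:Mul2,r1:Add1,r2:9,r3:Mul1
cycle 8: CDB Add2=4; stall // r0:Mul2,r1:Add1,r2:9,r3:Mul1
cycle 9: CDB Mul2=16; issue MUL r0<-Mul2 // r0:Mul2,r1:Add1,r2:9,r3:Mul1
cycle 10: stall // r0:Mul2,r1:Add1,r2:9,r3:Mul1
cycle 11: stall // r0:Mul2,r1:Add1,r2:9,r3:Mul1
cycle 12: CDB Add1=12; stall // r0:Mul2,r1:12,r2:9,r3:Mul1
cycle 13: stall // r0:Mul2,r1:12,r2:9,r3:Mul1
cycle 14: CDB Mul2=81; issue MUL r0<-Mul2 // r0:Mul2,r1:12,r2:9,r3:Mul1
cycle 15: issue ADD r2<-Add1 // r0:Mul2,r1:12,r2:Add1,r3:Mul1
cycle 16: issue ADD r3<-Add2 // r0:Mul2,r1:12,r2:Add1,r3:Add2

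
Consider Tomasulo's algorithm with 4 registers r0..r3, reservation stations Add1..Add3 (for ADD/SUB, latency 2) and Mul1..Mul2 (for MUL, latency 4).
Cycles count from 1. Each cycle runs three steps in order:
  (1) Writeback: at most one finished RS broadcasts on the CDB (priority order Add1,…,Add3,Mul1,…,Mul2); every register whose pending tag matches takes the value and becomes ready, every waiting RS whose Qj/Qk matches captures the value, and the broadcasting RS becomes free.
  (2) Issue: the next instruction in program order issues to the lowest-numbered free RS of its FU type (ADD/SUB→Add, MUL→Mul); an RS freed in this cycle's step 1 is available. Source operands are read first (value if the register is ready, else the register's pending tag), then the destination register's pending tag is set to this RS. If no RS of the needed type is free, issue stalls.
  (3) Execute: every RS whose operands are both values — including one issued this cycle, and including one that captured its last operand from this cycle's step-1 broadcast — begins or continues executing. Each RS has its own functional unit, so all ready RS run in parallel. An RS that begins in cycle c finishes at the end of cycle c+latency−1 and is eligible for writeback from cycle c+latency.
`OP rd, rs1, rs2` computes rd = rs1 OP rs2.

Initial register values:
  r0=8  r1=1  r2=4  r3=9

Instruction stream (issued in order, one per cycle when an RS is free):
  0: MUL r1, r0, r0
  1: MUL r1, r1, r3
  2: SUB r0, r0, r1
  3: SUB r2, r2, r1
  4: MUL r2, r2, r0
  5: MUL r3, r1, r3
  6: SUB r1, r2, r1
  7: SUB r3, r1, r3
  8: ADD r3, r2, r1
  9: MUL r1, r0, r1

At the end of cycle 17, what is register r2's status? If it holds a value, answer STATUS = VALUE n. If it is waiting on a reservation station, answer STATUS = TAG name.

STATUS = VALUE 324896

cycle 1: issue MUL r1<-Mul1 // r0:8,r1:Mul1,r2:4,r3:9
cycle 2: issue MUL r1<-Mul2 // r0:8,r1:Mul2,r2:4,r3:9
cycle 3: issue SUB r0<-Add1 // r0:Add1,r1:Mul2,r2:4,r3:9
cycle 4: issue SUB r2<-Add2 // r0:Add1,r1:Mul2,r2:Add2,r3:9
cycle 5: CDB Mul1=64; issue MUL r2<-Mul1 // r0:Add1,r1:Mul2,r2:Mul1,r3:9
cycle 6: stall // r0:Add1,r1:Mul2,r2:Mul1,r3:9
cycle 7: stall // r0:Add1,r1:Mul2,r2:Mul1,r3:9
cycle 8: stall // r0:Add1,r1:Mul2,r2:Mul1,r3:9
cycle 9: CDB Mul2=576; issue MUL r3<-Mul2 // r0:Add1,r1:576,r2:Mul1,r3:Mul2
cycle 10: issue SUB r1<-Add3 // r0:Add1,r1:Add3,r2:Mul1,r3:Mul2
cycle 11: CDB Add1=-568; issue SUB r3<-Add1 // r0:-568,r1:Add3,r2:Mul1,r3:Add1
cycle 12: CDB Add2=-572; issue ADD r3<-Add2 // r0:-568,r1:Add3,r2:Mul1,r3:Add2
cycle 13: CDB Mul2=5184; issue MUL r1<-Mul2 // r0:-568,r1:Mul2,r2:Mul1,r3:Add2
cycle 14: - // r0:-568,r1:Mul2,r2:Mul1,r3:Add2
cycle 15: - // r0:-568,r1:Mul2,r2:Mul1,r3:Add2
cycle 16: CDB Mul1=324896 // r0:-568,r1:Mul2,r2:324896,r3:Add2
cycle 17: - // r0:-568,r1:Mul2,r2:324896,r3:Add2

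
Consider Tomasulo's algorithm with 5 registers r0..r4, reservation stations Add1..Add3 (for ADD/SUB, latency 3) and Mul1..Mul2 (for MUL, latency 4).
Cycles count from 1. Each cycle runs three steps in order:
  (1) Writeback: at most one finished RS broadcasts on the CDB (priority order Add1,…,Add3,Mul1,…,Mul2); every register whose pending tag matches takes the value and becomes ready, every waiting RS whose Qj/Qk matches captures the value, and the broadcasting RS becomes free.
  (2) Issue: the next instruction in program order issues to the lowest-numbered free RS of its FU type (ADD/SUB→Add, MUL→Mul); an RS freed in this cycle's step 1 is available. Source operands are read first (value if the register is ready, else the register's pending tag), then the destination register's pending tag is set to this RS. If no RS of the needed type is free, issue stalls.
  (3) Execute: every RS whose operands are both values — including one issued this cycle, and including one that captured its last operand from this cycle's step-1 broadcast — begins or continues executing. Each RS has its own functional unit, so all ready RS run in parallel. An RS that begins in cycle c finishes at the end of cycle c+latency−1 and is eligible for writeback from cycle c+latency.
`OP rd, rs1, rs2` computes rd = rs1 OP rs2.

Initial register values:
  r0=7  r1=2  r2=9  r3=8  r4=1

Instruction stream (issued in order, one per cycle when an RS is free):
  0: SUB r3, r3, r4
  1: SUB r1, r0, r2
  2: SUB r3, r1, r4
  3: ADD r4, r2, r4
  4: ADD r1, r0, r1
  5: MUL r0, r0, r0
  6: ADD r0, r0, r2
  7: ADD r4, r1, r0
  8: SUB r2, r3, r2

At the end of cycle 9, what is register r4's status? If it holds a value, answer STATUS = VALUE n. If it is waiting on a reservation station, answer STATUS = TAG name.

STATUS = TAG Add2

cycle 1: issue SUB r3<-Add1 // r0:7,r1:2,r2:9,r3:Add1,r4:1
cycle 2: issue SUB r1<-Add2 // r0:7,r1:Add2,r2:9,r3:Add1,r4:1
cycle 3: issue SUB r3<-Add3 // r0:7,r1:Add2,r2:9,r3:Add3,r4:1
cycle 4: CDB Add1=7; issue ADD r4<-Add1 // r0:7,r1:Add2,r2:9,r3:Add3,r4:Add1
cycle 5: CDB Add2=-2; issue ADD r1<-Add2 // r0:7,r1:Add2,r2:9,r3:Add3,r4:Add1
cycle 6: issue MUL r0<-Mul1 // r0:Mul1,r1:Add2,r2:9,r3:Add3,r4:Add1
cycle 7: CDB Add1=10; issue ADD r0<-Add1 // r0:Add1,r1:Add2,r2:9,r3:Add3,r4:10
cycle 8: CDB Add2=5; issue ADD r4<-Add2 // r0:Add1,r1:5,r2:9,r3:Add3,r4:Add2
cycle 9: CDB Add3=-3; issue SUB r2<-Add3 // r0:Add1,r1:5,r2:Add3,r3:-3,r4:Add2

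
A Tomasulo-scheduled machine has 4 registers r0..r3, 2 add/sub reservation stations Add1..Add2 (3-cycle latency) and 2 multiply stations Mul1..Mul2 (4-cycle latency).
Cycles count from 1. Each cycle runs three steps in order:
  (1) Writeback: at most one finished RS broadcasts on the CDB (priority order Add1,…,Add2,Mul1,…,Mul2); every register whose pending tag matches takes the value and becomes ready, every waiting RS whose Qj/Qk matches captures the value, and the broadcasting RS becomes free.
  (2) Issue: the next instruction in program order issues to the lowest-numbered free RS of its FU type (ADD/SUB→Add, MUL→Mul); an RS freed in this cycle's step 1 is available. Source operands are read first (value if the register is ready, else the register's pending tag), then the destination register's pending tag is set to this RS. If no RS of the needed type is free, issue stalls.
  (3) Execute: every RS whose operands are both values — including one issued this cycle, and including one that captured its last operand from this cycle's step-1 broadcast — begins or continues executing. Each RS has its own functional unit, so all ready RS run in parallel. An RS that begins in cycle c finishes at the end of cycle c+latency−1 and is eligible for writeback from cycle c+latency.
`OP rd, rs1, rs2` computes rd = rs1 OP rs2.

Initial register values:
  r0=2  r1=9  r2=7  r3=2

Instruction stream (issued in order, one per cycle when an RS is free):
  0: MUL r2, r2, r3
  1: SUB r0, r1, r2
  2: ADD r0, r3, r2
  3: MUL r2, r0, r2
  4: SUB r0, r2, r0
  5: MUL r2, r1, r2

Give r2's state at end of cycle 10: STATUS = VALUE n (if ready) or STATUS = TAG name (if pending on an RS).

  c1: issue MUL r2<-Mul1  regs: r0:2,r1:9,r2:Mul1,r3:2
  c2: issue SUB r0<-Add1  regs: r0:Add1,r1:9,r2:Mul1,r3:2
  c3: issue ADD r0<-Add2  regs: r0:Add2,r1:9,r2:Mul1,r3:2
  c4: issue MUL r2<-Mul2  regs: r0:Add2,r1:9,r2:Mul2,r3:2
  c5: CDB Mul1=14; stall  regs: r0:Add2,r1:9,r2:Mul2,r3:2
  c6: stall  regs: r0:Add2,r1:9,r2:Mul2,r3:2
  c7: stall  regs: r0:Add2,r1:9,r2:Mul2,r3:2
  c8: CDB Add1=-5; issue SUB r0<-Add1  regs: r0:Add1,r1:9,r2:Mul2,r3:2
  c9: CDB Add2=16; issue MUL r2<-Mul1  regs: r0:Add1,r1:9,r2:Mul1,r3:2
  c10: -  regs: r0:Add1,r1:9,r2:Mul1,r3:2

STATUS = TAG Mul1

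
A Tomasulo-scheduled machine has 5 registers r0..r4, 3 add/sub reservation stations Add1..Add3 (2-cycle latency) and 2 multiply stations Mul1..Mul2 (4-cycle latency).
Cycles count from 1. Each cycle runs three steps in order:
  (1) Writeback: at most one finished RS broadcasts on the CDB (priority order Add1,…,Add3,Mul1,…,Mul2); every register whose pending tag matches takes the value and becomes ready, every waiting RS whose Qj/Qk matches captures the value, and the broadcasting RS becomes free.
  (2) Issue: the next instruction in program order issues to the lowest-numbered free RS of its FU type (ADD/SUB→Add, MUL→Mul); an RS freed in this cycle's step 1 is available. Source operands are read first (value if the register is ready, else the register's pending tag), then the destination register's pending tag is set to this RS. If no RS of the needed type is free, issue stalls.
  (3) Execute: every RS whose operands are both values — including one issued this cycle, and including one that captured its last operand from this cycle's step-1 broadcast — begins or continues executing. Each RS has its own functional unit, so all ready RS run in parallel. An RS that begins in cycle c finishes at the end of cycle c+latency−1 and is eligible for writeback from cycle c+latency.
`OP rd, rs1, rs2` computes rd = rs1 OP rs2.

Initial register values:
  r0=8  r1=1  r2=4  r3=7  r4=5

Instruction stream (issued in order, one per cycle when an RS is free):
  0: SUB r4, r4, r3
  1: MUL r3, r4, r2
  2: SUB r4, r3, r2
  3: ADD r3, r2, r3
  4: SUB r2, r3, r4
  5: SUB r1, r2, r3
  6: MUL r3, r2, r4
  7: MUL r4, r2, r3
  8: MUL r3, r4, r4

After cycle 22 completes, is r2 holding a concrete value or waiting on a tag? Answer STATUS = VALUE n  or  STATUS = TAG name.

STATUS = VALUE 8

cycle 1: issue SUB r4<-Add1 // r0:8,r1:1,r2:4,r3:7,r4:Add1
cycle 2: issue MUL r3<-Mul1 // r0:8,r1:1,r2:4,r3:Mul1,r4:Add1
cycle 3: CDB Add1=-2; issue SUB r4<-Add1 // r0:8,r1:1,r2:4,r3:Mul1,r4:Add1
cycle 4: issue ADD r3<-Add2 // r0:8,r1:1,r2:4,r3:Add2,r4:Add1
cycle 5: issue SUB r2<-Add3 // r0:8,r1:1,r2:Add3,r3:Add2,r4:Add1
cycle 6: stall // r0:8,r1:1,r2:Add3,r3:Add2,r4:Add1
cycle 7: CDB Mul1=-8; stall // r0:8,r1:1,r2:Add3,r3:Add2,r4:Add1
cycle 8: stall // r0:8,r1:1,r2:Add3,r3:Add2,r4:Add1
cycle 9: CDB Add1=-12; issue SUB r1<-Add1 // r0:8,r1:Add1,r2:Add3,r3:Add2,r4:-12
cycle 10: CDB Add2=-4; issue MUL r3<-Mul1 // r0:8,r1:Add1,r2:Add3,r3:Mul1,r4:-12
cycle 11: issue MUL r4<-Mul2 // r0:8,r1:Add1,r2:Add3,r3:Mul1,r4:Mul2
cycle 12: CDB Add3=8; stall // r0:8,r1:Add1,r2:8,r3:Mul1,r4:Mul2
cycle 13: stall // r0:8,r1:Add1,r2:8,r3:Mul1,r4:Mul2
cycle 14: CDB Add1=12; stall // r0:8,r1:12,r2:8,r3:Mul1,r4:Mul2
cycle 15: stall // r0:8,r1:12,r2:8,r3:Mul1,r4:Mul2
cycle 16: CDB Mul1=-96; issue MUL r3<-Mul1 // r0:8,r1:12,r2:8,r3:Mul1,r4:Mul2
cycle 17: - // r0:8,r1:12,r2:8,r3:Mul1,r4:Mul2
cycle 18: - // r0:8,r1:12,r2:8,r3:Mul1,r4:Mul2
cycle 19: - // r0:8,r1:12,r2:8,r3:Mul1,r4:Mul2
cycle 20: CDB Mul2=-768 // r0:8,r1:12,r2:8,r3:Mul1,r4:-768
cycle 21: - // r0:8,r1:12,r2:8,r3:Mul1,r4:-768
cycle 22: - // r0:8,r1:12,r2:8,r3:Mul1,r4:-768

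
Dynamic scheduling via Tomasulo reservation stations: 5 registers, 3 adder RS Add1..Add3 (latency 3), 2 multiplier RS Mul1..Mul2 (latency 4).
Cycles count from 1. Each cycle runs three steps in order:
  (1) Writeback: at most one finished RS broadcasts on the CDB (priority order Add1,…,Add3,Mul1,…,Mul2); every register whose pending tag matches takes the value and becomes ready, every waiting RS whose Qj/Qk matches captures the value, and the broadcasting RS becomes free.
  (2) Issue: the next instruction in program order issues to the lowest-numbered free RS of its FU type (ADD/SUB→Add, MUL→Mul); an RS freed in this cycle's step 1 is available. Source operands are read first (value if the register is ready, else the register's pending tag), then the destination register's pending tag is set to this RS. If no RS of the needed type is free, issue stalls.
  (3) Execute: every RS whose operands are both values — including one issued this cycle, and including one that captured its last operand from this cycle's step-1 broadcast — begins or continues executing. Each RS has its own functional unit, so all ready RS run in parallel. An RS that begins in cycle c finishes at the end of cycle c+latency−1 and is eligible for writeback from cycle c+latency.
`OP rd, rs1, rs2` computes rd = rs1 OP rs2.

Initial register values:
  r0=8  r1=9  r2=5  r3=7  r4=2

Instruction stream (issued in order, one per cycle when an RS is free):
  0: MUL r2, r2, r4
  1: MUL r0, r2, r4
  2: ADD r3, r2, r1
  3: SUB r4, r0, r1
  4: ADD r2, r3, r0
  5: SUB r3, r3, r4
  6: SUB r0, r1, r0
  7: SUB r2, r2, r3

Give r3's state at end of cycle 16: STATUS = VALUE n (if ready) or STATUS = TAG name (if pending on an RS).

c1: issue MUL r2<-Mul1 | r0:8,r1:9,r2:Mul1,r3:7,r4:2
c2: issue MUL r0<-Mul2 | r0:Mul2,r1:9,r2:Mul1,r3:7,r4:2
c3: issue ADD r3<-Add1 | r0:Mul2,r1:9,r2:Mul1,r3:Add1,r4:2
c4: issue SUB r4<-Add2 | r0:Mul2,r1:9,r2:Mul1,r3:Add1,r4:Add2
c5: CDB Mul1=10; issue ADD r2<-Add3 | r0:Mul2,r1:9,r2:Add3,r3:Add1,r4:Add2
c6: stall | r0:Mul2,r1:9,r2:Add3,r3:Add1,r4:Add2
c7: stall | r0:Mul2,r1:9,r2:Add3,r3:Add1,r4:Add2
c8: CDB Add1=19; issue SUB r3<-Add1 | r0:Mul2,r1:9,r2:Add3,r3:Add1,r4:Add2
c9: CDB Mul2=20; stall | r0:20,r1:9,r2:Add3,r3:Add1,r4:Add2
c10: stall | r0:20,r1:9,r2:Add3,r3:Add1,r4:Add2
c11: stall | r0:20,r1:9,r2:Add3,r3:Add1,r4:Add2
c12: CDB Add2=11; issue SUB r0<-Add2 | r0:Add2,r1:9,r2:Add3,r3:Add1,r4:11
c13: CDB Add3=39; issue SUB r2<-Add3 | r0:Add2,r1:9,r2:Add3,r3:Add1,r4:11
c14: - | r0:Add2,r1:9,r2:Add3,r3:Add1,r4:11
c15: CDB Add1=8 | r0:Add2,r1:9,r2:Add3,r3:8,r4:11
c16: CDB Add2=-11 | r0:-11,r1:9,r2:Add3,r3:8,r4:11

STATUS = VALUE 8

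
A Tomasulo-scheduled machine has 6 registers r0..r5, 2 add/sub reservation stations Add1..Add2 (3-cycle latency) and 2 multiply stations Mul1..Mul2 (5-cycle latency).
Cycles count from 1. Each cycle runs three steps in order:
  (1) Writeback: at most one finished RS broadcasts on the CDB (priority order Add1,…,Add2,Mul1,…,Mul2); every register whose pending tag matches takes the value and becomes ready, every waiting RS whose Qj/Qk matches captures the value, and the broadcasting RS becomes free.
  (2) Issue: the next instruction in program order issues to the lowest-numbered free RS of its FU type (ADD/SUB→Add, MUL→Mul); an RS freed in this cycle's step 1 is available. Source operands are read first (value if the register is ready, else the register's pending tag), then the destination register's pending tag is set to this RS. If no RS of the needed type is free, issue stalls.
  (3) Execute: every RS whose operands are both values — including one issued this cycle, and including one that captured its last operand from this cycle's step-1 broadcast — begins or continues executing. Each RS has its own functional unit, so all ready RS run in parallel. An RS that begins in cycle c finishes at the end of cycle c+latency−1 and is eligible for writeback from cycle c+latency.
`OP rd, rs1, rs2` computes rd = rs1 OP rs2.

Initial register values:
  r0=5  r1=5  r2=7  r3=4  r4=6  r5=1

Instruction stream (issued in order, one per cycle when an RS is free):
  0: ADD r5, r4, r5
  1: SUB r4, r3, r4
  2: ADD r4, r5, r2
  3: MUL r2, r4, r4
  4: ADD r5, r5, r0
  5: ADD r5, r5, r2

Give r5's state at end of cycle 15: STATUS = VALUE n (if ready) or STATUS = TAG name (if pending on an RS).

STATUS = VALUE 208

  c1: issue ADD r5<-Add1  regs: r0:5,r1:5,r2:7,r3:4,r4:6,r5:Add1
  c2: issue SUB r4<-Add2  regs: r0:5,r1:5,r2:7,r3:4,r4:Add2,r5:Add1
  c3: stall  regs: r0:5,r1:5,r2:7,r3:4,r4:Add2,r5:Add1
  c4: CDB Add1=7; issue ADD r4<-Add1  regs: r0:5,r1:5,r2:7,r3:4,r4:Add1,r5:7
  c5: CDB Add2=-2; issue MUL r2<-Mul1  regs: r0:5,r1:5,r2:Mul1,r3:4,r4:Add1,r5:7
  c6: issue ADD r5<-Add2  regs: r0:5,r1:5,r2:Mul1,r3:4,r4:Add1,r5:Add2
  c7: CDB Add1=14; issue ADD r5<-Add1  regs: r0:5,r1:5,r2:Mul1,r3:4,r4:14,r5:Add1
  c8: -  regs: r0:5,r1:5,r2:Mul1,r3:4,r4:14,r5:Add1
  c9: CDB Add2=12  regs: r0:5,r1:5,r2:Mul1,r3:4,r4:14,r5:Add1
  c10: -  regs: r0:5,r1:5,r2:Mul1,r3:4,r4:14,r5:Add1
  c11: -  regs: r0:5,r1:5,r2:Mul1,r3:4,r4:14,r5:Add1
  c12: CDB Mul1=196  regs: r0:5,r1:5,r2:196,r3:4,r4:14,r5:Add1
  c13: -  regs: r0:5,r1:5,r2:196,r3:4,r4:14,r5:Add1
  c14: -  regs: r0:5,r1:5,r2:196,r3:4,r4:14,r5:Add1
  c15: CDB Add1=208  regs: r0:5,r1:5,r2:196,r3:4,r4:14,r5:208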